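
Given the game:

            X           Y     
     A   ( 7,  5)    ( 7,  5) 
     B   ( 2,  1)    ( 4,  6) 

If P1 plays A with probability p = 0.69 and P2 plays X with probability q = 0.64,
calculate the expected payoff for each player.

E[P1] = 5.6732, E[P2] = 4.318

Work:
E[P1] = p·q·π₁(A,X) + p·(1-q)·π₁(A,Y) + (1-p)·q·π₁(B,X) + (1-p)·(1-q)·π₁(B,Y)
= 0.69·0.64·7 + 0.69·0.36·7 + 0.31·0.64·2 + 0.31·0.36·4
= 5.6732

E[P2] = 4.318 (similar calculation)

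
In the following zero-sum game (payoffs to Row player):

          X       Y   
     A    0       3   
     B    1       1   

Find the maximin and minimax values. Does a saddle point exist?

Maximin = 1, Minimax = 1, Saddle: True

Work:
Row minimums: [0, 1] → maximin = 1
Column maximums: [1, 3] → minimax = 1
Saddle point exists! Game value = 1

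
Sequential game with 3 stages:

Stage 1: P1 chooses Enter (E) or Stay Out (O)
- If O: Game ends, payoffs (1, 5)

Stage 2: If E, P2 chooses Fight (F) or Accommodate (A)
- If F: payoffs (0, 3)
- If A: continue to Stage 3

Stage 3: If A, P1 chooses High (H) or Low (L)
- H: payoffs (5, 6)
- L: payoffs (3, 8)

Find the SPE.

SPE: (E, A, H); Outcome (5, 6)

Work:
Stage 3: P1 chooses H (5 vs 3)
Stage 2: P2: F->3, A->6 (anticipating H). Choose A
Stage 1: P1: O->1, E->5 (anticipating A, H). Choose E
SPE path: E -> A -> H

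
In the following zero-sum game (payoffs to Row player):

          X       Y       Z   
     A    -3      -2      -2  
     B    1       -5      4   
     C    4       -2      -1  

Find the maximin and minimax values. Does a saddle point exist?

Maximin = -2, Minimax = -2, Saddle: True

Work:
Row minimums: [-3, -5, -2] → maximin = -2
Column maximums: [4, -2, 4] → minimax = -2
Saddle point exists! Game value = -2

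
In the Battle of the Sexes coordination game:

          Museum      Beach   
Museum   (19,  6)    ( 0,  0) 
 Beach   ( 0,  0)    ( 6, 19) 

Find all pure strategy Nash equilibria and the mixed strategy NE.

Pure NE: (Museum, Museum) and (Beach, Beach); Mixed NE: p = 0.76, q = 0.24

Work:
Check pure NE:
(Museum, Museum): (19, 6) - no unilateral deviation beneficial
(Beach, Beach): (6, 19) - no unilateral deviation beneficial
Mixed NE: P1 plays Museum with p = 0.76, P2 plays Museum with q = 0.24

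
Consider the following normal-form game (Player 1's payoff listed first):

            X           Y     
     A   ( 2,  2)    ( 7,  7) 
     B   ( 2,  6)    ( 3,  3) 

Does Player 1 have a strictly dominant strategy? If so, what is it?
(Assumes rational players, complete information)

No strictly dominant strategy exists for Player 1

Work:
A strategy strictly dominates another if it gives a strictly higher payoff against every opponent action. Compare each pair of P1's strategies column-by-column:
  A vs B: [2 vs 2, 7 vs 3] → A does not strictly dominate B (column X: 2 ≤ 2)
  B vs A: [2 vs 2, 3 vs 7] → B does not strictly dominate A (column X: 2 ≤ 2)
No single strategy strictly dominates all others → no strictly dominant strategy.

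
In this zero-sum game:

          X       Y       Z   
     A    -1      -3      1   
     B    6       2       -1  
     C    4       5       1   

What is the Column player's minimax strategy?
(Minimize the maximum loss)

Column should play Z, value = 1

Work:
Column player minimizes Row's maximum payoff:
Column X: max payoff to Row = 6
Column Y: max payoff to Row = 5
Column Z: max payoff to Row = 1
Minimum is 1, achieved by column Z.
Minimax strategy: Z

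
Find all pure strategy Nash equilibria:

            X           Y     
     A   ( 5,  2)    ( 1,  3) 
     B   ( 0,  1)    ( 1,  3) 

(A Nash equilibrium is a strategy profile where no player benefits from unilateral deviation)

Nash equilibrium: (A, Y), (B, Y)

Work:
Best responses:
  P1 vs X: payoffs [5, 0] → best response A (payoff 5)
  P1 vs Y: payoffs [1, 1] → best response A/B (payoff 1)
  P2 vs A: payoffs [2, 3] → best response Y (payoff 3)
  P2 vs B: payoffs [1, 3] → best response Y (payoff 3)
Mutual best responses: (A,Y), (B,Y) → Nash equilibria.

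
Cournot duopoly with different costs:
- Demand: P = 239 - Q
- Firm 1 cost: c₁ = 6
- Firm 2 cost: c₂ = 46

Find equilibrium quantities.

q₁* = 91.0, q₂* = 51.0

Work:
Reaction: q₁ = (239 - 6 - q₂)/2
Reaction: q₂ = (239 - 46 - q₁)/2
Solve simultaneously:
q₁* = (239 - 2×6 + 46)/3 = 91.0
q₂* = (239 - 2×46 + 6)/3 = 51.0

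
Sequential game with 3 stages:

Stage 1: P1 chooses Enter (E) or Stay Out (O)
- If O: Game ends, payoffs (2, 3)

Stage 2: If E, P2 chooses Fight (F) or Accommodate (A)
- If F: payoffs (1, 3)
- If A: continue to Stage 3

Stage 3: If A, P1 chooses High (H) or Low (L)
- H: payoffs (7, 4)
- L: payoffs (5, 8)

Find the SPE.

SPE: (E, A, H); Outcome (7, 4)

Work:
Stage 3: P1 chooses H (7 vs 5)
Stage 2: P2: F->3, A->4 (anticipating H). Choose A
Stage 1: P1: O->2, E->7 (anticipating A, H). Choose E
SPE path: E -> A -> H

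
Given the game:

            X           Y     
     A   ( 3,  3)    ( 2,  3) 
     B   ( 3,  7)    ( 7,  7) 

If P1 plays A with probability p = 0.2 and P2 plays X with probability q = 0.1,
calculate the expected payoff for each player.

E[P1] = 5.7, E[P2] = 6.2

Work:
E[P1] = p·q·π₁(A,X) + p·(1-q)·π₁(A,Y) + (1-p)·q·π₁(B,X) + (1-p)·(1-q)·π₁(B,Y)
= 0.2·0.1·3 + 0.2·0.9·2 + 0.8·0.1·3 + 0.8·0.9·7
= 5.7

E[P2] = 6.2 (similar calculation)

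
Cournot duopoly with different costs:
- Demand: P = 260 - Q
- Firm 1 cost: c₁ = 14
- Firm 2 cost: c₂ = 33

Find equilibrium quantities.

q₁* = 88.33, q₂* = 69.33

Work:
Reaction: q₁ = (260 - 14 - q₂)/2
Reaction: q₂ = (260 - 33 - q₁)/2
Solve simultaneously:
q₁* = (260 - 2×14 + 33)/3 = 88.33
q₂* = (260 - 2×33 + 14)/3 = 69.33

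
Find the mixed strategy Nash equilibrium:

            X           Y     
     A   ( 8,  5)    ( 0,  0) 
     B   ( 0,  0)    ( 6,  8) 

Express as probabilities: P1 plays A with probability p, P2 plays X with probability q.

p = 0.6154, q = 0.4286

Work:
Find probabilities that make opponent indifferent:
P2 chooses q to make P1 indifferent between A and B
P1 chooses p to make P2 indifferent between X and Y
Mixed NE: P1 plays (A: 0.6154, B: 0.3846), P2 plays (X: 0.4286, Y: 0.5714)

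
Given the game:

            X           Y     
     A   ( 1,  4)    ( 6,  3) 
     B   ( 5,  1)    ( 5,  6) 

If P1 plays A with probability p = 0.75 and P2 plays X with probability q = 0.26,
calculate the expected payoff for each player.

E[P1] = 4.775, E[P2] = 3.62

Work:
E[P1] = p·q·π₁(A,X) + p·(1-q)·π₁(A,Y) + (1-p)·q·π₁(B,X) + (1-p)·(1-q)·π₁(B,Y)
= 0.75·0.26·1 + 0.75·0.74·6 + 0.25·0.26·5 + 0.25·0.74·5
= 4.775

E[P2] = 3.62 (similar calculation)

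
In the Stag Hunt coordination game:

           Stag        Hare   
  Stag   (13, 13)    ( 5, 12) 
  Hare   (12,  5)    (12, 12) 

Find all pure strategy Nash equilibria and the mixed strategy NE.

Pure NE: (Stag, Stag) and (Hare, Hare); Mixed NE: p = 0.875, q = 0.875

Work:
Check pure NE:
(Stag, Stag): (13, 13) - no unilateral deviation beneficial
(Hare, Hare): (12, 12) - no unilateral deviation beneficial
Mixed NE: P1 plays Stag with p = 0.875, P2 plays Stag with q = 0.875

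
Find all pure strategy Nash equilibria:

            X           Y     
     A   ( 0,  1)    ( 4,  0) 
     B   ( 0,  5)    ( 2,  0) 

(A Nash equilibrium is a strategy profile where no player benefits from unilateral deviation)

Nash equilibrium: (A, X), (B, X)

Work:
Best responses:
  P1 vs X: payoffs [0, 0] → best response A/B (payoff 0)
  P1 vs Y: payoffs [4, 2] → best response A (payoff 4)
  P2 vs A: payoffs [1, 0] → best response X (payoff 1)
  P2 vs B: payoffs [5, 0] → best response X (payoff 5)
Mutual best responses: (A,X), (B,X) → Nash equilibria.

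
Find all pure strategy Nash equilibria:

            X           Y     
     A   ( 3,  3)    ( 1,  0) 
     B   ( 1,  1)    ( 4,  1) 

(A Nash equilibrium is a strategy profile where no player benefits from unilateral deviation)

Nash equilibrium: (A, X), (B, Y)

Work:
Best responses:
  P1 vs X: payoffs [3, 1] → best response A (payoff 3)
  P1 vs Y: payoffs [1, 4] → best response B (payoff 4)
  P2 vs A: payoffs [3, 0] → best response X (payoff 3)
  P2 vs B: payoffs [1, 1] → best response X/Y (payoff 1)
Mutual best responses: (A,X), (B,Y) → Nash equilibria.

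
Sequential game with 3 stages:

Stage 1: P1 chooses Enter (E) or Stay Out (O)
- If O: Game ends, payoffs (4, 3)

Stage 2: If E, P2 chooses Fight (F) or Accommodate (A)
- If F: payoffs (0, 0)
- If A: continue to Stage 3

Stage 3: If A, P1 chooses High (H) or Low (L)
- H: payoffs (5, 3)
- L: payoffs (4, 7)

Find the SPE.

SPE: (E, A, H); Outcome (5, 3)

Work:
Stage 3: P1 chooses H (5 vs 4)
Stage 2: P2: F->0, A->3 (anticipating H). Choose A
Stage 1: P1: O->4, E->5 (anticipating A, H). Choose E
SPE path: E -> A -> H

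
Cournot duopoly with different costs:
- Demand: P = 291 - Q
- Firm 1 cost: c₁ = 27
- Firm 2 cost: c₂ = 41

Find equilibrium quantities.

q₁* = 92.67, q₂* = 78.67

Work:
Reaction: q₁ = (291 - 27 - q₂)/2
Reaction: q₂ = (291 - 41 - q₁)/2
Solve simultaneously:
q₁* = (291 - 2×27 + 41)/3 = 92.67
q₂* = (291 - 2×41 + 27)/3 = 78.67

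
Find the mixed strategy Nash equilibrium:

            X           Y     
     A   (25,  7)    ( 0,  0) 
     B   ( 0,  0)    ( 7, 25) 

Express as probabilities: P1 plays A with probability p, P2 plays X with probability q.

p = 0.7812, q = 0.2188

Work:
Find probabilities that make opponent indifferent:
P2 chooses q to make P1 indifferent between A and B
P1 chooses p to make P2 indifferent between X and Y
Mixed NE: P1 plays (A: 0.7812, B: 0.2188), P2 plays (X: 0.2188, Y: 0.7812)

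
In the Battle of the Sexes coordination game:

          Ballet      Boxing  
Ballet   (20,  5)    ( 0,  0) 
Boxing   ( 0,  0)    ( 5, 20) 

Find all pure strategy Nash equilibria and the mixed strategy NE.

Pure NE: (Ballet, Ballet) and (Boxing, Boxing); Mixed NE: p = 0.8, q = 0.2

Work:
Check pure NE:
(Ballet, Ballet): (20, 5) - no unilateral deviation beneficial
(Boxing, Boxing): (5, 20) - no unilateral deviation beneficial
Mixed NE: P1 plays Ballet with p = 0.8, P2 plays Ballet with q = 0.2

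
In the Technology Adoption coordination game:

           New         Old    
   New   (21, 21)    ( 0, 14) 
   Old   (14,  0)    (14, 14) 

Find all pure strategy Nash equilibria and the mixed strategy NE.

Pure NE: (New, New) and (Old, Old); Mixed NE: p = 0.6667, q = 0.6667

Work:
Check pure NE:
(New, New): (21, 21) - no unilateral deviation beneficial
(Old, Old): (14, 14) - no unilateral deviation beneficial
Mixed NE: P1 plays New with p = 0.6667, P2 plays New with q = 0.6667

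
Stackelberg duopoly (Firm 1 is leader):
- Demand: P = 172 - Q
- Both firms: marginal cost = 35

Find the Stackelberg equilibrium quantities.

q₁* (leader) = 68.5, q₂* (follower) = 34.25

Work:
Follower's reaction: q₂ = (a - c - q₁)/2
Leader substitutes: π₁ = q₁·(a - q₁ - (a-c-q₁)/2 - c)
FOC: q₁* = (172 - 35)/2 = 68.50
Then: q₂* = (172 - 35 - 68.5)/2 = 34.25
Leader has first-mover advantage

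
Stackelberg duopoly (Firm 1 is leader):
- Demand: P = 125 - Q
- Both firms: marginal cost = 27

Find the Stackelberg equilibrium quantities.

q₁* (leader) = 49.0, q₂* (follower) = 24.5

Work:
Follower's reaction: q₂ = (a - c - q₁)/2
Leader substitutes: π₁ = q₁·(a - q₁ - (a-c-q₁)/2 - c)
FOC: q₁* = (125 - 27)/2 = 49.00
Then: q₂* = (125 - 27 - 49.0)/2 = 24.50
Leader has first-mover advantage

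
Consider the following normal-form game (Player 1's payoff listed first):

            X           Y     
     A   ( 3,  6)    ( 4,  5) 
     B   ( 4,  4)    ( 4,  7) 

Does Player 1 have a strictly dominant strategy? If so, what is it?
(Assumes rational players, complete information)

No strictly dominant strategy exists for Player 1

Work:
A strategy strictly dominates another if it gives a strictly higher payoff against every opponent action. Compare each pair of P1's strategies column-by-column:
  A vs B: [3 vs 4, 4 vs 4] → A does not strictly dominate B (column X: 3 ≤ 4)
  B vs A: [4 vs 3, 4 vs 4] → B does not strictly dominate A (column Y: 4 ≤ 4)
No single strategy strictly dominates all others → no strictly dominant strategy.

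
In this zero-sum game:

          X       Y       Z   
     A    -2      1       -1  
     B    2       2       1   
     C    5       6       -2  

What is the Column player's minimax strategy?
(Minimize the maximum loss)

Column should play Z, value = 1

Work:
Column player minimizes Row's maximum payoff:
Column X: max payoff to Row = 5
Column Y: max payoff to Row = 6
Column Z: max payoff to Row = 1
Minimum is 1, achieved by column Z.
Minimax strategy: Z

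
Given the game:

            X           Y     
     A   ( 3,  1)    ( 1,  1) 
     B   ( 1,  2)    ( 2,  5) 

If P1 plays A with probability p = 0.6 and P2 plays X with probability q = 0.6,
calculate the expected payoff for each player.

E[P1] = 1.88, E[P2] = 1.88

Work:
E[P1] = p·q·π₁(A,X) + p·(1-q)·π₁(A,Y) + (1-p)·q·π₁(B,X) + (1-p)·(1-q)·π₁(B,Y)
= 0.6·0.6·3 + 0.6·0.4·1 + 0.4·0.6·1 + 0.4·0.4·2
= 1.88

E[P2] = 1.88 (similar calculation)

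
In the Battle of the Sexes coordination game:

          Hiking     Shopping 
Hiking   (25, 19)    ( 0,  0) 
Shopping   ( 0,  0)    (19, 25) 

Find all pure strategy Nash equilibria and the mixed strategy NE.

Pure NE: (Hiking, Hiking) and (Shopping, Shopping); Mixed NE: p = 0.5682, q = 0.4318

Work:
Check pure NE:
(Hiking, Hiking): (25, 19) - no unilateral deviation beneficial
(Shopping, Shopping): (19, 25) - no unilateral deviation beneficial
Mixed NE: P1 plays Hiking with p = 0.5682, P2 plays Hiking with q = 0.4318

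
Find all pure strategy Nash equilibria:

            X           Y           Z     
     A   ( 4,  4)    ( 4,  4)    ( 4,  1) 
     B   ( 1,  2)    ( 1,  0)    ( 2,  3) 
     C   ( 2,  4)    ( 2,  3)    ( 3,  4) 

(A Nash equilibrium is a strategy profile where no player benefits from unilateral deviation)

Nash equilibrium: (A, X), (A, Y)

Work:
Best responses:
  P1 vs X: payoffs [4, 1, 2] → best response A (payoff 4)
  P1 vs Y: payoffs [4, 1, 2] → best response A (payoff 4)
  P1 vs Z: payoffs [4, 2, 3] → best response A (payoff 4)
  P2 vs A: payoffs [4, 4, 1] → best response X/Y (payoff 4)
  P2 vs B: payoffs [2, 0, 3] → best response Z (payoff 3)
  P2 vs C: payoffs [4, 3, 4] → best response X/Z (payoff 4)
Mutual best responses: (A,X), (A,Y) → Nash equilibria.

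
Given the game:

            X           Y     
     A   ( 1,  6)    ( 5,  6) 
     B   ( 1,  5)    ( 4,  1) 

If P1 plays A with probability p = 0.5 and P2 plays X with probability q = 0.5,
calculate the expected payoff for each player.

E[P1] = 2.75, E[P2] = 4.5

Work:
E[P1] = p·q·π₁(A,X) + p·(1-q)·π₁(A,Y) + (1-p)·q·π₁(B,X) + (1-p)·(1-q)·π₁(B,Y)
= 0.5·0.5·1 + 0.5·0.5·5 + 0.5·0.5·1 + 0.5·0.5·4
= 2.75

E[P2] = 4.5 (similar calculation)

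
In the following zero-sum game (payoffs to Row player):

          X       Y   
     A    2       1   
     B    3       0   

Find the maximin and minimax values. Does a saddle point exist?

Maximin = 1, Minimax = 1, Saddle: True

Work:
Row minimums: [1, 0] → maximin = 1
Column maximums: [3, 1] → minimax = 1
Saddle point exists! Game value = 1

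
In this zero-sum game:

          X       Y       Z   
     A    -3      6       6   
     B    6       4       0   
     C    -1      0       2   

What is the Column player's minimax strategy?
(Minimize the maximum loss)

Column should play X or Y or Z (all achieve the minimum), value = 6

Work:
Column player minimizes Row's maximum payoff:
Column X: max payoff to Row = 6
Column Y: max payoff to Row = 6
Column Z: max payoff to Row = 6
Minimum is 6, achieved by columns X, Y, Z (tied).
Each of X or Y or Z is a minimax strategy.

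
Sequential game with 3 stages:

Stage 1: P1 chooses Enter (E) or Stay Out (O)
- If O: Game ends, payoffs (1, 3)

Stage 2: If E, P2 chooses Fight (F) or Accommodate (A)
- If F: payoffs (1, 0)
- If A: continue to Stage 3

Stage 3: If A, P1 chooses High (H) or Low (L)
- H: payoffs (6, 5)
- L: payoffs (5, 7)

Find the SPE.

SPE: (E, A, H); Outcome (6, 5)

Work:
Stage 3: P1 chooses H (6 vs 5)
Stage 2: P2: F->0, A->5 (anticipating H). Choose A
Stage 1: P1: O->1, E->6 (anticipating A, H). Choose E
SPE path: E -> A -> H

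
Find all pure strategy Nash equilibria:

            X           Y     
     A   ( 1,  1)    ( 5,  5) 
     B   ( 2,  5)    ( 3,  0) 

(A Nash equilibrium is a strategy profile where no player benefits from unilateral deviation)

Nash equilibrium: (A, Y), (B, X)

Work:
Best responses:
  P1 vs X: payoffs [1, 2] → best response B (payoff 2)
  P1 vs Y: payoffs [5, 3] → best response A (payoff 5)
  P2 vs A: payoffs [1, 5] → best response Y (payoff 5)
  P2 vs B: payoffs [5, 0] → best response X (payoff 5)
Mutual best responses: (A,Y), (B,X) → Nash equilibria.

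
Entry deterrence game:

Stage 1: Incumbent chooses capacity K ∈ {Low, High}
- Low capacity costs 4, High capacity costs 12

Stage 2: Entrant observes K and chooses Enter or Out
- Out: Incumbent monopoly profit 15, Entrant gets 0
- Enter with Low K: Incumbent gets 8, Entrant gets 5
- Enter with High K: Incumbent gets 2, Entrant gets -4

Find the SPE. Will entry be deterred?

SPE: (Low, Enter|Low, Out|High); Entry not deterred. Incumbent net profit = 4, Entrant gets 5

Work:
After Low K: Entrant enters (5 > 0)
After High K: Entrant stays out (-4 < 0)
Incumbent: Low → 8−4=4, High → 15−12=3
Incumbent chooses Low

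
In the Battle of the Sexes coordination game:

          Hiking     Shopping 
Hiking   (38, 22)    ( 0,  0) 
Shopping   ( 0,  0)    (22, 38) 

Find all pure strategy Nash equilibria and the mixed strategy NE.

Pure NE: (Hiking, Hiking) and (Shopping, Shopping); Mixed NE: p = 0.6333, q = 0.3667

Work:
Check pure NE:
(Hiking, Hiking): (38, 22) - no unilateral deviation beneficial
(Shopping, Shopping): (22, 38) - no unilateral deviation beneficial
Mixed NE: P1 plays Hiking with p = 0.6333, P2 plays Hiking with q = 0.3667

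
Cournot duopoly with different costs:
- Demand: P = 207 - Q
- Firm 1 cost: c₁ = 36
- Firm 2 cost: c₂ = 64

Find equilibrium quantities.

q₁* = 66.33, q₂* = 38.33

Work:
Reaction: q₁ = (207 - 36 - q₂)/2
Reaction: q₂ = (207 - 64 - q₁)/2
Solve simultaneously:
q₁* = (207 - 2×36 + 64)/3 = 66.33
q₂* = (207 - 2×64 + 36)/3 = 38.33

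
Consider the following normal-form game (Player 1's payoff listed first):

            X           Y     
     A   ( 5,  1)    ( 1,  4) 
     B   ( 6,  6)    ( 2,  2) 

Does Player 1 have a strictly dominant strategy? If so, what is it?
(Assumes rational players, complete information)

Yes, Player 1's strictly dominant strategy is B

Work:
A strategy strictly dominates another if it gives a strictly higher payoff against every opponent action. Compare each pair of P1's strategies column-by-column:
  A vs B: [5 vs 6, 1 vs 2] → A does not strictly dominate B (column X: 5 ≤ 6)
  B vs A: [6 vs 5, 2 vs 1] → B strictly dominates A
B strictly dominates every other strategy → strictly dominant.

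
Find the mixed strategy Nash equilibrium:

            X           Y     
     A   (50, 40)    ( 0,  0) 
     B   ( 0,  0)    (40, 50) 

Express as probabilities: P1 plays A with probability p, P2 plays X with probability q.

p = 0.5556, q = 0.4444

Work:
Find probabilities that make opponent indifferent:
P2 chooses q to make P1 indifferent between A and B
P1 chooses p to make P2 indifferent between X and Y
Mixed NE: P1 plays (A: 0.5556, B: 0.4444), P2 plays (X: 0.4444, Y: 0.5556)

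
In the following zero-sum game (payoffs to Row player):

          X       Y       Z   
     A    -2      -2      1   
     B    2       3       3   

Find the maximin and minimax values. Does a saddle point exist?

Maximin = 2, Minimax = 2, Saddle: True

Work:
Row minimums: [-2, 2] → maximin = 2
Column maximums: [2, 3, 3] → minimax = 2
Saddle point exists! Game value = 2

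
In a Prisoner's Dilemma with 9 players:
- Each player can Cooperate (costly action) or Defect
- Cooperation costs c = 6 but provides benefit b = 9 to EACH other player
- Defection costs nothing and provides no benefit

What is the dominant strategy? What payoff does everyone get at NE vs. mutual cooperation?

Dominant: Defect; NE payoff = 0; Coop payoff = 66

Work:
Defect dominates (saves cost c = 6, benefit to others is external)
NE: All defect → everyone gets 0
If all cooperate: each receives (8)×9 - 6 = 66
Social dilemma: 66 > 0 but NE gives 0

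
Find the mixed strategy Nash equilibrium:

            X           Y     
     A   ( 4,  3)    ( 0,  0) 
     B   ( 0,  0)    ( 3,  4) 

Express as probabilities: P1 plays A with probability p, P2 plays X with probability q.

p = 0.5714, q = 0.4286

Work:
Find probabilities that make opponent indifferent:
P2 chooses q to make P1 indifferent between A and B
P1 chooses p to make P2 indifferent between X and Y
Mixed NE: P1 plays (A: 0.5714, B: 0.4286), P2 plays (X: 0.4286, Y: 0.5714)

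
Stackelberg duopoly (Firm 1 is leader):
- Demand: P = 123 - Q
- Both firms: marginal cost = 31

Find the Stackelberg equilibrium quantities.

q₁* (leader) = 46.0, q₂* (follower) = 23.0

Work:
Follower's reaction: q₂ = (a - c - q₁)/2
Leader substitutes: π₁ = q₁·(a - q₁ - (a-c-q₁)/2 - c)
FOC: q₁* = (123 - 31)/2 = 46.00
Then: q₂* = (123 - 31 - 46.0)/2 = 23.00
Leader has first-mover advantage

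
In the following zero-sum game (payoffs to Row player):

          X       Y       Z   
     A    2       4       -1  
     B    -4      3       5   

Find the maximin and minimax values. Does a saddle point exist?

Maximin = -1, Minimax = 2, Saddle: False

Work:
Row minimums: [-1, -4] → maximin = -1
Column maximums: [2, 4, 5] → minimax = 2
No saddle point (maximin ≠ minimax). Mixed strategy needed.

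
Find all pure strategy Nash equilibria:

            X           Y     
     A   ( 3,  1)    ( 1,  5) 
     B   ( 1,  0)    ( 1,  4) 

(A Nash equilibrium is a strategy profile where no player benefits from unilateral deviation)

Nash equilibrium: (A, Y), (B, Y)

Work:
Best responses:
  P1 vs X: payoffs [3, 1] → best response A (payoff 3)
  P1 vs Y: payoffs [1, 1] → best response A/B (payoff 1)
  P2 vs A: payoffs [1, 5] → best response Y (payoff 5)
  P2 vs B: payoffs [0, 4] → best response Y (payoff 4)
Mutual best responses: (A,Y), (B,Y) → Nash equilibria.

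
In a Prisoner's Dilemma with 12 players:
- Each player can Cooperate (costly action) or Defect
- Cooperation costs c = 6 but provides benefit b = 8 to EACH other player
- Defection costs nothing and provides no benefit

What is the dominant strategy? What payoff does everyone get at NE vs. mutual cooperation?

Dominant: Defect; NE payoff = 0; Coop payoff = 82

Work:
Defect dominates (saves cost c = 6, benefit to others is external)
NE: All defect → everyone gets 0
If all cooperate: each receives (11)×8 - 6 = 82
Social dilemma: 82 > 0 but NE gives 0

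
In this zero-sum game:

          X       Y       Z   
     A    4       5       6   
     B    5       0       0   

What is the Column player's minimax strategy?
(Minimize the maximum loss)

Column should play X or Y (all achieve the minimum), value = 5

Work:
Column player minimizes Row's maximum payoff:
Column X: max payoff to Row = 5
Column Y: max payoff to Row = 5
Column Z: max payoff to Row = 6
Minimum is 5, achieved by columns X, Y (tied).
Each of X or Y is a minimax strategy.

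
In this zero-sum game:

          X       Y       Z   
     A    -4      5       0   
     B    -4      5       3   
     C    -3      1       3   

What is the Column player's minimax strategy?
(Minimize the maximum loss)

Column should play X, value = -3

Work:
Column player minimizes Row's maximum payoff:
Column X: max payoff to Row = -3
Column Y: max payoff to Row = 5
Column Z: max payoff to Row = 3
Minimum is -3, achieved by column X.
Minimax strategy: X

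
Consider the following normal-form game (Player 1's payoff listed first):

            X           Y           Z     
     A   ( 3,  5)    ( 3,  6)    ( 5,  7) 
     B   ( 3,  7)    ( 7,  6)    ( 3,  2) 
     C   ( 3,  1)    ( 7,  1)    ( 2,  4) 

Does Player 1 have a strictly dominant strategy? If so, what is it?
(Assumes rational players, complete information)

No strictly dominant strategy exists for Player 1

Work:
A strategy strictly dominates another if it gives a strictly higher payoff against every opponent action. Compare each pair of P1's strategies column-by-column:
  A vs B: [3 vs 3, 3 vs 7, 5 vs 3] → A does not strictly dominate B (column X: 3 ≤ 3)
  A vs C: [3 vs 3, 3 vs 7, 5 vs 2] → A does not strictly dominate C (column X: 3 ≤ 3)
  B vs A: [3 vs 3, 7 vs 3, 3 vs 5] → B does not strictly dominate A (column X: 3 ≤ 3)
  B vs C: [3 vs 3, 7 vs 7, 3 vs 2] → B does not strictly dominate C (column X: 3 ≤ 3)
  C vs A: [3 vs 3, 7 vs 3, 2 vs 5] → C does not strictly dominate A (column X: 3 ≤ 3)
  C vs B: [3 vs 3, 7 vs 7, 2 vs 3] → C does not strictly dominate B (column X: 3 ≤ 3)
No single strategy strictly dominates all others → no strictly dominant strategy.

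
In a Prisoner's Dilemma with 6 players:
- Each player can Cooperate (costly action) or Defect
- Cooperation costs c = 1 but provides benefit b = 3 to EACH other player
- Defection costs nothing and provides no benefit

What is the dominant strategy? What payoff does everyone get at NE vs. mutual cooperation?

Dominant: Defect; NE payoff = 0; Coop payoff = 14

Work:
Defect dominates (saves cost c = 1, benefit to others is external)
NE: All defect → everyone gets 0
If all cooperate: each receives (5)×3 - 1 = 14
Social dilemma: 14 > 0 but NE gives 0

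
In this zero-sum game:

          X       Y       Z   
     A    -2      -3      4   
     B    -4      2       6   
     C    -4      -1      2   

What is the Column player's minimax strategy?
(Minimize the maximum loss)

Column should play X, value = -2

Work:
Column player minimizes Row's maximum payoff:
Column X: max payoff to Row = -2
Column Y: max payoff to Row = 2
Column Z: max payoff to Row = 6
Minimum is -2, achieved by column X.
Minimax strategy: X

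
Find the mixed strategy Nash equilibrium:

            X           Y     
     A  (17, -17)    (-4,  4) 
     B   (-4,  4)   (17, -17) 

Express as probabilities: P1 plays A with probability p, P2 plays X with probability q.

p = 0.5, q = 0.5

Work:
Find probabilities that make opponent indifferent:
P2 chooses q to make P1 indifferent between A and B
P1 chooses p to make P2 indifferent between X and Y
Mixed NE: P1 plays (A: 0.5, B: 0.5), P2 plays (X: 0.5, Y: 0.5)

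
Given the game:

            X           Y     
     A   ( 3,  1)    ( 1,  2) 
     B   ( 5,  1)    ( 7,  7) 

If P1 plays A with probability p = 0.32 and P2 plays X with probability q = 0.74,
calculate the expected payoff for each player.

E[P1] = 4.5472, E[P2] = 2.144

Work:
E[P1] = p·q·π₁(A,X) + p·(1-q)·π₁(A,Y) + (1-p)·q·π₁(B,X) + (1-p)·(1-q)·π₁(B,Y)
= 0.32·0.74·3 + 0.32·0.26·1 + 0.68·0.74·5 + 0.68·0.26·7
= 4.5472

E[P2] = 2.144 (similar calculation)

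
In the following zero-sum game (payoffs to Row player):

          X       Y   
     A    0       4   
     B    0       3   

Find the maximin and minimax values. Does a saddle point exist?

Maximin = 0, Minimax = 0, Saddle: True

Work:
Row minimums: [0, 0] → maximin = 0
Column maximums: [0, 4] → minimax = 0
Saddle point exists! Game value = 0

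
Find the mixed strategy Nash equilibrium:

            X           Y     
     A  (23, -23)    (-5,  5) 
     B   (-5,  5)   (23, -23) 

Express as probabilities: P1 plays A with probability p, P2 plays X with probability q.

p = 0.5, q = 0.5

Work:
Find probabilities that make opponent indifferent:
P2 chooses q to make P1 indifferent between A and B
P1 chooses p to make P2 indifferent between X and Y
Mixed NE: P1 plays (A: 0.5, B: 0.5), P2 plays (X: 0.5, Y: 0.5)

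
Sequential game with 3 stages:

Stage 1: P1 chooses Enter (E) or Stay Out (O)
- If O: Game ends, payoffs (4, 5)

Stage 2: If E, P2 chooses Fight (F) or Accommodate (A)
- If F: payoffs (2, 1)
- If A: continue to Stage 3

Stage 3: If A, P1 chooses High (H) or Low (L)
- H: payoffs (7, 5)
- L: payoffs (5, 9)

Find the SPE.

SPE: (E, A, H); Outcome (7, 5)

Work:
Stage 3: P1 chooses H (7 vs 5)
Stage 2: P2: F->1, A->5 (anticipating H). Choose A
Stage 1: P1: O->4, E->7 (anticipating A, H). Choose E
SPE path: E -> A -> H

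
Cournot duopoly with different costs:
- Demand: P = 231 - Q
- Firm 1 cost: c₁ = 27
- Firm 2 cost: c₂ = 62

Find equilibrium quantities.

q₁* = 79.67, q₂* = 44.67

Work:
Reaction: q₁ = (231 - 27 - q₂)/2
Reaction: q₂ = (231 - 62 - q₁)/2
Solve simultaneously:
q₁* = (231 - 2×27 + 62)/3 = 79.67
q₂* = (231 - 2×62 + 27)/3 = 44.67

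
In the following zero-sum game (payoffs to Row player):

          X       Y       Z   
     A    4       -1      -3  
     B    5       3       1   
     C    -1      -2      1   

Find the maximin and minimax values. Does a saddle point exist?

Maximin = 1, Minimax = 1, Saddle: True

Work:
Row minimums: [-3, 1, -2] → maximin = 1
Column maximums: [5, 3, 1] → minimax = 1
Saddle point exists! Game value = 1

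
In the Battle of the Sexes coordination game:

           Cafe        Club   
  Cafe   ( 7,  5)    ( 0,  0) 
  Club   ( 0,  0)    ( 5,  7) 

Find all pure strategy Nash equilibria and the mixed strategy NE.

Pure NE: (Cafe, Cafe) and (Club, Club); Mixed NE: p = 0.5833, q = 0.4167

Work:
Check pure NE:
(Cafe, Cafe): (7, 5) - no unilateral deviation beneficial
(Club, Club): (5, 7) - no unilateral deviation beneficial
Mixed NE: P1 plays Cafe with p = 0.5833, P2 plays Cafe with q = 0.4167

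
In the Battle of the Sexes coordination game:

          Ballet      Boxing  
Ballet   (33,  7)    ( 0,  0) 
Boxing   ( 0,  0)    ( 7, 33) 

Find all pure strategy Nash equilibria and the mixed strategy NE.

Pure NE: (Ballet, Ballet) and (Boxing, Boxing); Mixed NE: p = 0.825, q = 0.175

Work:
Check pure NE:
(Ballet, Ballet): (33, 7) - no unilateral deviation beneficial
(Boxing, Boxing): (7, 33) - no unilateral deviation beneficial
Mixed NE: P1 plays Ballet with p = 0.825, P2 plays Ballet with q = 0.175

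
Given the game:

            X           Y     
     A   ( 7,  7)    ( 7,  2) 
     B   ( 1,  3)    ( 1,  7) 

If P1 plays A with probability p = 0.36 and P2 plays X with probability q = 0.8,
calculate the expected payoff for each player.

E[P1] = 3.16, E[P2] = 4.592

Work:
E[P1] = p·q·π₁(A,X) + p·(1-q)·π₁(A,Y) + (1-p)·q·π₁(B,X) + (1-p)·(1-q)·π₁(B,Y)
= 0.36·0.8·7 + 0.36·0.2·7 + 0.64·0.8·1 + 0.64·0.2·1
= 3.16

E[P2] = 4.592 (similar calculation)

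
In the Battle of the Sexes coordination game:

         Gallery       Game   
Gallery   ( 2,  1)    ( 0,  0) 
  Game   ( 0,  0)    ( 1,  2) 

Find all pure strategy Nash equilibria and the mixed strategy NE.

Pure NE: (Gallery, Gallery) and (Game, Game); Mixed NE: p = 0.6667, q = 0.3333

Work:
Check pure NE:
(Gallery, Gallery): (2, 1) - no unilateral deviation beneficial
(Game, Game): (1, 2) - no unilateral deviation beneficial
Mixed NE: P1 plays Gallery with p = 0.6667, P2 plays Gallery with q = 0.3333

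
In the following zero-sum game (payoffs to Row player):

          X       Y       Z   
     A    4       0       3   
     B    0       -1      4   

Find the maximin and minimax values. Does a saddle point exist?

Maximin = 0, Minimax = 0, Saddle: True

Work:
Row minimums: [0, -1] → maximin = 0
Column maximums: [4, 0, 4] → minimax = 0
Saddle point exists! Game value = 0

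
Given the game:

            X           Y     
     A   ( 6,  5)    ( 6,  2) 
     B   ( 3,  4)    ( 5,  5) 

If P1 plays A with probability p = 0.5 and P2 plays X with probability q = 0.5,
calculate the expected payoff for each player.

E[P1] = 5.0, E[P2] = 4.0

Work:
E[P1] = p·q·π₁(A,X) + p·(1-q)·π₁(A,Y) + (1-p)·q·π₁(B,X) + (1-p)·(1-q)·π₁(B,Y)
= 0.5·0.5·6 + 0.5·0.5·6 + 0.5·0.5·3 + 0.5·0.5·5
= 5.0

E[P2] = 4.0 (similar calculation)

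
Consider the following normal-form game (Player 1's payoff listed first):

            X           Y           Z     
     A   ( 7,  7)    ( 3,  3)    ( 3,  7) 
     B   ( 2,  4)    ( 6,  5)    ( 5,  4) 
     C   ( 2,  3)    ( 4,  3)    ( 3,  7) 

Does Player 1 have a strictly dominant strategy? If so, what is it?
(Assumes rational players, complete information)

No strictly dominant strategy exists for Player 1

Work:
A strategy strictly dominates another if it gives a strictly higher payoff against every opponent action. Compare each pair of P1's strategies column-by-column:
  A vs B: [7 vs 2, 3 vs 6, 3 vs 5] → A does not strictly dominate B (column Y: 3 ≤ 6)
  A vs C: [7 vs 2, 3 vs 4, 3 vs 3] → A does not strictly dominate C (column Y: 3 ≤ 4)
  B vs A: [2 vs 7, 6 vs 3, 5 vs 3] → B does not strictly dominate A (column X: 2 ≤ 7)
  B vs C: [2 vs 2, 6 vs 4, 5 vs 3] → B does not strictly dominate C (column X: 2 ≤ 2)
  C vs A: [2 vs 7, 4 vs 3, 3 vs 3] → C does not strictly dominate A (column X: 2 ≤ 7)
  C vs B: [2 vs 2, 4 vs 6, 3 vs 5] → C does not strictly dominate B (column X: 2 ≤ 2)
No single strategy strictly dominates all others → no strictly dominant strategy.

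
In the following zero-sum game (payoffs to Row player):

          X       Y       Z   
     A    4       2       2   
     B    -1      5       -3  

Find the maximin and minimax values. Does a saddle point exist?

Maximin = 2, Minimax = 2, Saddle: True

Work:
Row minimums: [2, -3] → maximin = 2
Column maximums: [4, 5, 2] → minimax = 2
Saddle point exists! Game value = 2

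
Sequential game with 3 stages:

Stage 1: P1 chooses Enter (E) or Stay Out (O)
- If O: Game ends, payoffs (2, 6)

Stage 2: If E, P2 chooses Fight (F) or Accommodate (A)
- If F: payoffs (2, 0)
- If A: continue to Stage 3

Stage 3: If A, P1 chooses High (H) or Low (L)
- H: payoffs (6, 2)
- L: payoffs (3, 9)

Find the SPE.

SPE: (E, A, H); Outcome (6, 2)

Work:
Stage 3: P1 chooses H (6 vs 3)
Stage 2: P2: F->0, A->2 (anticipating H). Choose A
Stage 1: P1: O->2, E->6 (anticipating A, H). Choose E
SPE path: E -> A -> H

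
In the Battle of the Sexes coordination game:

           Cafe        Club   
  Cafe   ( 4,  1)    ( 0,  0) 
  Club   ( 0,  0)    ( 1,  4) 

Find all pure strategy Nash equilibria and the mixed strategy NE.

Pure NE: (Cafe, Cafe) and (Club, Club); Mixed NE: p = 0.8, q = 0.2

Work:
Check pure NE:
(Cafe, Cafe): (4, 1) - no unilateral deviation beneficial
(Club, Club): (1, 4) - no unilateral deviation beneficial
Mixed NE: P1 plays Cafe with p = 0.8, P2 plays Cafe with q = 0.2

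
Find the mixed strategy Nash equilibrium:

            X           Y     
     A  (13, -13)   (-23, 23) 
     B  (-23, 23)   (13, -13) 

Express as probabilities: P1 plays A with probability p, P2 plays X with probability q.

p = 0.5, q = 0.5

Work:
Find probabilities that make opponent indifferent:
P2 chooses q to make P1 indifferent between A and B
P1 chooses p to make P2 indifferent between X and Y
Mixed NE: P1 plays (A: 0.5, B: 0.5), P2 plays (X: 0.5, Y: 0.5)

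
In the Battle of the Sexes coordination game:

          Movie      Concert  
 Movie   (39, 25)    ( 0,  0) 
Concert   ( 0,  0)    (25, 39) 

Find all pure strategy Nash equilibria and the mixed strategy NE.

Pure NE: (Movie, Movie) and (Concert, Concert); Mixed NE: p = 0.6094, q = 0.3906

Work:
Check pure NE:
(Movie, Movie): (39, 25) - no unilateral deviation beneficial
(Concert, Concert): (25, 39) - no unilateral deviation beneficial
Mixed NE: P1 plays Movie with p = 0.6094, P2 plays Movie with q = 0.3906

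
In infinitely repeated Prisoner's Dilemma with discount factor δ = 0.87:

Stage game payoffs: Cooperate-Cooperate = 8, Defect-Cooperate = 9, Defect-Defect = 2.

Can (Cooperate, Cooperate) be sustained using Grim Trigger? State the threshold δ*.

δ* = 0.1429; since δ = 0.87 ≥ 0.1429, cooperation can be sustained

Work:
For Grim Trigger:
Cooperate forever: 8/(1-δ)
Defect then punished: 9 + 2·δ/(1-δ)
Need: 8/(1-δ) ≥ 9 + 2·δ/(1-δ)
Solving: δ ≥ (T-R)/(T-P) = (9-8)/(9-2) = 0.1429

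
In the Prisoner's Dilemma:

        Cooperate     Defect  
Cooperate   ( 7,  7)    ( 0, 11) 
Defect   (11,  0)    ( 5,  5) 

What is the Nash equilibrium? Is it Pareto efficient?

(Defect, Defect) is NE; not Pareto efficient

Work:
Defect dominates Cooperate for both players:
If P2 cooperates: Defect (11) > Cooperate (7)
If P2 defects: Defect (5) > Cooperate (0)
NE: (Defect, Defect) with payoff (5, 5)
But (Cooperate, Cooperate) = (7, 7) Pareto dominates (5, 5)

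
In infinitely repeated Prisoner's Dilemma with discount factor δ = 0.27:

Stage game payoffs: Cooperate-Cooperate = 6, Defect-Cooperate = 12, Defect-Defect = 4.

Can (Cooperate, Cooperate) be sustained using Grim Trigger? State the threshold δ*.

δ* = 0.75; since δ = 0.27 < 0.75, cooperation cannot be sustained

Work:
For Grim Trigger:
Cooperate forever: 6/(1-δ)
Defect then punished: 12 + 4·δ/(1-δ)
Need: 6/(1-δ) ≥ 12 + 4·δ/(1-δ)
Solving: δ ≥ (T-R)/(T-P) = (12-6)/(12-4) = 0.75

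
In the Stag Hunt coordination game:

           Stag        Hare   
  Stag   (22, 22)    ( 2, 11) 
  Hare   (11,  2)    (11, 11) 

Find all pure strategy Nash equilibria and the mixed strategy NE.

Pure NE: (Stag, Stag) and (Hare, Hare); Mixed NE: p = 0.45, q = 0.45

Work:
Check pure NE:
(Stag, Stag): (22, 22) - no unilateral deviation beneficial
(Hare, Hare): (11, 11) - no unilateral deviation beneficial
Mixed NE: P1 plays Stag with p = 0.45, P2 plays Stag with q = 0.45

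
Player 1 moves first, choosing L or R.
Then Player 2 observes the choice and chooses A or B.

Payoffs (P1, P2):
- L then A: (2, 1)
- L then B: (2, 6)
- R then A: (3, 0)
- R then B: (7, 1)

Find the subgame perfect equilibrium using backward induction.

P1 plays R, P2 plays B after L and B after R; Payoff (7, 1)

Work:
Backward induction:
After L: P2 chooses B → P1 gets 2
After R: P2 chooses B → P1 gets 7
P1 chooses R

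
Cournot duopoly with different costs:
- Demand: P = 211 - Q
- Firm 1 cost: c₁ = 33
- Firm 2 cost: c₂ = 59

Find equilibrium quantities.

q₁* = 68.0, q₂* = 42.0

Work:
Reaction: q₁ = (211 - 33 - q₂)/2
Reaction: q₂ = (211 - 59 - q₁)/2
Solve simultaneously:
q₁* = (211 - 2×33 + 59)/3 = 68.0
q₂* = (211 - 2×59 + 33)/3 = 42.0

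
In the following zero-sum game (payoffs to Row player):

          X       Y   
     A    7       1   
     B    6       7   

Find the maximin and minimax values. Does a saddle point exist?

Maximin = 6, Minimax = 7, Saddle: False

Work:
Row minimums: [1, 6] → maximin = 6
Column maximums: [7, 7] → minimax = 7
No saddle point (maximin ≠ minimax). Mixed strategy needed.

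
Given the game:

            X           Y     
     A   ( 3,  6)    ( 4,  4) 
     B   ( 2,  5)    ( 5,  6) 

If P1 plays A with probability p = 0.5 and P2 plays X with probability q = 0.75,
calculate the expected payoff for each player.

E[P1] = 3.0, E[P2] = 5.375

Work:
E[P1] = p·q·π₁(A,X) + p·(1-q)·π₁(A,Y) + (1-p)·q·π₁(B,X) + (1-p)·(1-q)·π₁(B,Y)
= 0.5·0.75·3 + 0.5·0.25·4 + 0.5·0.75·2 + 0.5·0.25·5
= 3.0

E[P2] = 5.375 (similar calculation)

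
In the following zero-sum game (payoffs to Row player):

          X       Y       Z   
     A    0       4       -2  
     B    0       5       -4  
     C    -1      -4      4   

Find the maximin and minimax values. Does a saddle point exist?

Maximin = -2, Minimax = 0, Saddle: False

Work:
Row minimums: [-2, -4, -4] → maximin = -2
Column maximums: [0, 5, 4] → minimax = 0
No saddle point (maximin ≠ minimax). Mixed strategy needed.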